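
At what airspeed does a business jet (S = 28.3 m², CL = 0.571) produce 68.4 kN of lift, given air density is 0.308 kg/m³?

v = 166 m/s

L = ½ρv²S·CL ⇒ v = √(2L/(ρ·S·CL))
v = √(2 × 68400 / (0.308 × 28.3 × 0.571)) = √27490 = 166 m/s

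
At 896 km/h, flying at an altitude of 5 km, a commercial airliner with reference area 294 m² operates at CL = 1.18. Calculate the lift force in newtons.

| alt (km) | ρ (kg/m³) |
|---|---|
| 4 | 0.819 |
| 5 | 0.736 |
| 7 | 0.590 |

L = 7.91×10^6 N

At 5 km, from the table: ρ = 0.736 kg/m³.
Convert speed: v = 896 km/h ÷ 3.6 = 248.9 m/s.
Dynamic pressure q = ½ρv² = ½ × 0.736 × 248.9² = 22800 Pa.
L = q·S·CL = 22800 × 294 × 1.18 = 7.91×10^6 N ≈ 7910 kN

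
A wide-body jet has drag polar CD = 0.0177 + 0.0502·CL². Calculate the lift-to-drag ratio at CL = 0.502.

CD = 0.0177 + 0.0502 × 0.502² = 0.03035
L/D = CL/CD = 0.502 / 0.03035 = 16.5

L/D = 16.5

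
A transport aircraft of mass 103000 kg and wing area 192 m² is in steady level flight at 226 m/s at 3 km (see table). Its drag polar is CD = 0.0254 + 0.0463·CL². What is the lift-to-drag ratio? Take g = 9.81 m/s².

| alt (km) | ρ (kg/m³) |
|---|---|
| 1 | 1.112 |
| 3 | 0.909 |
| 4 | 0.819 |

At 3 km, from the table: ρ = 0.909 kg/m³.
Level flight ⇒ L = W = m·g = 103000 × 9.81 = 1.0104×10^6 N.
Dynamic pressure q = 0.5 × 0.909 × 226² = 23210 Pa.
CL = 2W/(ρv²S) = 2×1.0104×10^6/(0.909×226²×192) = 0.2267.
CD = 0.0254 + 0.0463 × 0.2267² = 0.02778.
L/D = CL/CD = 0.2267 / 0.02778 = 8.16

L/D = 8.16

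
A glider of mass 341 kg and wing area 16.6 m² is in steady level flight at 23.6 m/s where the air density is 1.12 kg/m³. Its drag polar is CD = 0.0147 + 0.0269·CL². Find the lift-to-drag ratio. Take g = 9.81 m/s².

L/D = 24.9

In steady level flight, lift balances weight: W = mg = 341 × 9.81 = 3345.2 N.
q = ½ρv² = ½ × 1.12 × 23.6² = 311.9 Pa.
CL = 2W/(ρv²S) = 2×3345.2/(1.12×23.6²×16.6) = 0.6461.
CD = 0.0147 + 0.0269 × 0.6461² = 0.02593.
L/D = CL/CD = 0.6461 / 0.02593 = 24.9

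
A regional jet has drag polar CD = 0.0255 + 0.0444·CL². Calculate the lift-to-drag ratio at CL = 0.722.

L/D = 14.8

CD = 0.0255 + 0.0444 × 0.722² = 0.04865
L/D = CL/CD = 0.722 / 0.04865 = 14.8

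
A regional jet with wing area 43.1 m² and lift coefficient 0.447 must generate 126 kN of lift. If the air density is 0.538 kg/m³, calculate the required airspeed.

v = 156 m/s

L = ½ρv²S·CL ⇒ v = √(2L/(ρ·S·CL))
v = √(2 × 1.26×10^5 / (0.538 × 43.1 × 0.447)) = √24310 = 156 m/s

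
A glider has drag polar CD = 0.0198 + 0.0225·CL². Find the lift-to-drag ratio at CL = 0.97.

L/D = 23.7

CD = 0.0198 + 0.0225 × 0.97² = 0.04097
L/D = CL/CD = 0.97 / 0.04097 = 23.7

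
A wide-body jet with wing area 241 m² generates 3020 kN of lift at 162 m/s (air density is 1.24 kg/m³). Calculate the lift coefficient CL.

From L = ½ρv²S·CL, rearranging gives CL = 2L/(ρv²S).
CL = 2 × 3.02×10^6 / (1.24 × 162² × 241) = 0.77

CL = 0.77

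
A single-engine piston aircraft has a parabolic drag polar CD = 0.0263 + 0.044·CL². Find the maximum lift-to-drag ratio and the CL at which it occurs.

(L/D)max = 14.7, at CL = 0.773

For CD = CD0 + K·CL², (L/D)max occurs at CL* = √(CD0/K) and equals 1/(2√(K·CD0)).
(L/D)max = 1/(2√(0.044 × 0.0263)) = 1/(2 × 0.03402) = 14.7
CL* = √(0.0263/0.044) = 0.773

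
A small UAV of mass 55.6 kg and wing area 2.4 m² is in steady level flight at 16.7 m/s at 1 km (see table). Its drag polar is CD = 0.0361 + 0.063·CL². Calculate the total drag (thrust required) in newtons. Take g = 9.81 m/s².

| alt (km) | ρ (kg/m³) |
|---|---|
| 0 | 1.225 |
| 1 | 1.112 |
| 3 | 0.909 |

At 1 km, from the table: ρ = 1.112 kg/m³.
Weight W = mg = 55.6 × 9.81 = 545.44 N; in level flight L = W.
Dynamic pressure q = 0.5 × 1.112 × 16.7² = 155.1 Pa.
Required CL = L/(qS) = 545.44/(155.1·2.4) = 1.466.
CD = 0.0361 + 0.063 × 1.466² = 0.1714.
D = q·S·CD = 155.1 × 2.4 × 0.1714 = 63.8 N

D = 63.8 N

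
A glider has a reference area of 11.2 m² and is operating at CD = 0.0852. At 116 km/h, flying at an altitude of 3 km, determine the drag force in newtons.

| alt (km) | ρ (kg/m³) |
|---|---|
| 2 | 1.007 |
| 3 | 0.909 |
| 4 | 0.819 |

At 3 km, from the table: ρ = 0.909 kg/m³.
Convert speed: v = 116 km/h ÷ 3.6 = 32.22 m/s.
D = ½ρv²S·CD = ½ × 0.909 × 32.22² × 11.2 × 0.0852 = 450 N

D = 450 N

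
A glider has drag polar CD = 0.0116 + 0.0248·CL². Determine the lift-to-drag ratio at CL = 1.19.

L/D = 25.5

CD = 0.0116 + 0.0248 × 1.19² = 0.04672
L/D = CL/CD = 1.19 / 0.04672 = 25.5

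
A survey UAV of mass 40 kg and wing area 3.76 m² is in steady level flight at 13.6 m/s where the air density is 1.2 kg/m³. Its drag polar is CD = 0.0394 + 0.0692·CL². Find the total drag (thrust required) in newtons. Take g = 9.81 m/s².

Weight W = mg = 40 × 9.81 = 392.4 N; in level flight L = W.
q = ½ρv² = ½ × 1.2 × 13.6² = 111 Pa.
CL = W/(q·S) = 392.4 / (111 × 3.76) = 0.9404.
CD = 0.0394 + 0.0692 × 0.9404² = 0.1006.
D = q·S·CD = 111 × 3.76 × 0.1006 = 41.98 N

D = 42 N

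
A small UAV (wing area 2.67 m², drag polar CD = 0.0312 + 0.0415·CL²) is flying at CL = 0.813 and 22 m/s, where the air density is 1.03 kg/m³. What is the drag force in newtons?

D = 39 N

CD = 0.0312 + 0.0415 × 0.813² = 0.05863
D = ½ρv²S·CD = ½ × 1.03 × 22² × 2.67 × 0.05863 = 39 N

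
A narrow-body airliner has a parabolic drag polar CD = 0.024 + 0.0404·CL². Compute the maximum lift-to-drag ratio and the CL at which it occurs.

For CD = CD0 + K·CL², (L/D)max occurs at CL* = √(CD0/K) and equals 1/(2√(K·CD0)).
(L/D)max = 1/(2√(0.0404 × 0.024)) = 1/(2 × 0.03114) = 16.1
CL* = √(0.024/0.0404) = 0.771

(L/D)max = 16.1, at CL = 0.771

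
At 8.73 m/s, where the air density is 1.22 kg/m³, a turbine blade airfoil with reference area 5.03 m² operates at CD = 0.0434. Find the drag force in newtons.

Dynamic pressure q = ½ρv² = ½ × 1.22 × 8.73² = 46.49 Pa.
D = q·S·CD = 46.49 × 5.03 × 0.0434 = 10.1 N

D = 10.1 N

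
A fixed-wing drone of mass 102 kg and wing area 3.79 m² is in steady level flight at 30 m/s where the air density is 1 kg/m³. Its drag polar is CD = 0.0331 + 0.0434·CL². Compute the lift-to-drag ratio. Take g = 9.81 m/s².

In steady level flight, lift balances weight: W = mg = 102 × 9.81 = 1000.6 N.
Dynamic pressure q = 0.5 × 1 × 30² = 450 Pa.
CL = W/(q·S) = 1000.6 / (450 × 3.79) = 0.5867.
CD = 0.0331 + 0.0434 × 0.5867² = 0.04804.
L/D = CL/CD = 0.5867 / 0.04804 = 12.2

L/D = 12.2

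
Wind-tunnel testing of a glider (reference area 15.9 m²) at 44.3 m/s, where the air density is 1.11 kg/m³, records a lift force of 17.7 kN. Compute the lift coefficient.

From L = ½ρv²S·CL, rearranging gives CL = 2L/(ρv²S).
CL = 2 × 17700 / (1.11 × 44.3² × 15.9) = 1.02

CL = 1.02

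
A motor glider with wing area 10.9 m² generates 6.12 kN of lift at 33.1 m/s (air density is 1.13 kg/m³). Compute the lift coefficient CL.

CL = 0.907

From L = ½ρv²S·CL, rearranging gives CL = 2L/(ρv²S).
CL = 2 × 6120 / (1.13 × 33.1² × 10.9) = 0.907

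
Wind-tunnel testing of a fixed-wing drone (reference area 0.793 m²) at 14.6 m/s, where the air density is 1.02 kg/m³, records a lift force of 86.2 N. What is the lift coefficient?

CL = 1

From L = ½ρv²S·CL, rearranging gives CL = 2L/(ρv²S).
CL = 2 × 86.2 / (1.02 × 14.6² × 0.793) = 1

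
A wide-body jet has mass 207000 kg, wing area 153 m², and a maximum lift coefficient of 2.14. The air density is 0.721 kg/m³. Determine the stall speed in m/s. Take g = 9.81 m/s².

Stall occurs when L = W at CL,max. W = mg = 207000 × 9.81 = 2.031×10^6 N.
From L = ½ρV²S·CL,max = W: V_stall = √(2W/(ρSCL,max)) = √(2·2.031×10^6/(0.721·153·2.14))
V_stall = √17200 = 131 m/s

V_stall = 131 m/s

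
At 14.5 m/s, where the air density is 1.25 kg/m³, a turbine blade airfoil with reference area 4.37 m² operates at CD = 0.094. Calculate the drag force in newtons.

D = ½ρv²S·CD = ½ × 1.25 × 14.5² × 4.37 × 0.094 = 54 N

D = 54 N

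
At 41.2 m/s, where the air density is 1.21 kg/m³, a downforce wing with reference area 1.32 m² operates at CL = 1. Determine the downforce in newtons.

Dynamic pressure q = ½ρv² = ½ × 1.21 × 41.2² = 1027 Pa.
L = q·S·CL = 1027 × 1.32 × 1 = 1360 N

L = 1360 N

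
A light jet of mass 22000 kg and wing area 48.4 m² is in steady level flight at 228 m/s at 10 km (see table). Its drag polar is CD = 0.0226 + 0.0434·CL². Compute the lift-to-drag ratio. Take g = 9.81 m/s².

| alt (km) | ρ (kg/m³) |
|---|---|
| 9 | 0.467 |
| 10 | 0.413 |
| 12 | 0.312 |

L/D = 13.8

At 10 km, from the table: ρ = 0.413 kg/m³.
Level flight ⇒ L = W = m·g = 22000 × 9.81 = 2.1582×10^5 N.
q = ½ρv² = ½ × 0.413 × 228² = 10730 Pa.
CL = 2W/(ρv²S) = 2×2.1582×10^5/(0.413×228²×48.4) = 0.4154.
CD = 0.0226 + 0.0434 × 0.4154² = 0.03009.
L/D = CL/CD = 0.4154 / 0.03009 = 13.8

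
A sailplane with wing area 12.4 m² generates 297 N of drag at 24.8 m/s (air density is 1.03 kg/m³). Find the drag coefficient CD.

CD = 0.0756

From D = ½ρv²S·CD, rearranging gives CD = 2D/(ρv²S).
CD = 2 × 297 / (1.03 × 24.8² × 12.4) = 0.0756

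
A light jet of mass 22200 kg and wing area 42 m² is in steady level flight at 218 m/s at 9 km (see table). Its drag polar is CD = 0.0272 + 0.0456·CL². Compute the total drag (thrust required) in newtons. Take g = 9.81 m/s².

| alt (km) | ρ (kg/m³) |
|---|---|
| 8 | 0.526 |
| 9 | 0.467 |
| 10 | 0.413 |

D = 17300 N

At 9 km, from the table: ρ = 0.467 kg/m³.
In steady level flight, lift balances weight: W = mg = 22200 × 9.81 = 2.1778×10^5 N.
Dynamic pressure q = 0.5 × 0.467 × 218² = 11100 Pa.
CL = 2W/(ρv²S) = 2×2.1778×10^5/(0.467×218²×42) = 0.4673.
CD = 0.0272 + 0.0456 × 0.4673² = 0.03716.
D = q·S·CD = 11100 × 42 × 0.03716 = 17320 N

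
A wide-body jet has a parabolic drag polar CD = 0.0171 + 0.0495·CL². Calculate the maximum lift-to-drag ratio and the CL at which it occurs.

For CD = CD0 + K·CL², (L/D)max occurs at CL* = √(CD0/K) and equals 1/(2√(K·CD0)).
(L/D)max = 1/(2√(0.0495 × 0.0171)) = 1/(2 × 0.02909) = 17.2
CL* = √(0.0171/0.0495) = 0.588

(L/D)max = 17.2, at CL = 0.588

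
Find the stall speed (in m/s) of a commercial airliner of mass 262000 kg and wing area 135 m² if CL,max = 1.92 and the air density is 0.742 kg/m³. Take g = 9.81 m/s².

Weight W = mg = 262000 × 9.81 = 2.57×10^6 N.
V_stall = √(2W/(ρ·S·CL,max)) = √(2 × 2.57×10^6 / (0.742 × 135 × 1.92))
V_stall = √26730 = 163 m/s

V_stall = 163 m/s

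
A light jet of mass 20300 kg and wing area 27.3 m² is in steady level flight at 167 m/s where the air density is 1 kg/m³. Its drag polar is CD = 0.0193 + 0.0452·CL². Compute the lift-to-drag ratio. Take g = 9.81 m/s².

Weight W = mg = 20300 × 9.81 = 1.9914×10^5 N; in level flight L = W.
Dynamic pressure q = 0.5 × 1 × 167² = 13940 Pa.
CL = W/(q·S) = 1.9914×10^5 / (13940 × 27.3) = 0.5231.
CD = 0.0193 + 0.0452 × 0.5231² = 0.03167.
L/D = CL/CD = 0.5231 / 0.03167 = 16.5

L/D = 16.5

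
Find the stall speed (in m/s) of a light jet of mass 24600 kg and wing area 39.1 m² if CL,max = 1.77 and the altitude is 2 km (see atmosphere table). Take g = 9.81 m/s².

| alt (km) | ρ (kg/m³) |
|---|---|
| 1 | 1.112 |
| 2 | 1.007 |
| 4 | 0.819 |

V_stall = 83.2 m/s

At 2 km, from the table: ρ = 1.007 kg/m³.
At stall, lift equals weight: L = W = m·g = 24600 × 9.81 = 2.413×10^5 N.
V_stall = √(2W/(ρ·S·CL,max)) = √(2 × 2.413×10^5 / (1.007 × 39.1 × 1.77))
V_stall = √6926 = 83.2 m/s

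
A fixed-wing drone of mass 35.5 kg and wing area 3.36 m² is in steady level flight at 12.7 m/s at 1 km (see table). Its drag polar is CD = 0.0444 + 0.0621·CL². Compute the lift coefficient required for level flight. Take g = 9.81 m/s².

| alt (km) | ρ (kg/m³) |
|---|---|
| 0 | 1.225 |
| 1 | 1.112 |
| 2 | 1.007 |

At 1 km, from the table: ρ = 1.112 kg/m³.
Level flight ⇒ L = W = m·g = 35.5 × 9.81 = 348.25 N.
q = ½ρv² = ½ × 1.112 × 12.7² = 89.68 Pa.
Required CL = L/(qS) = 348.25/(89.68·3.36) = 1.156.

CL = 1.16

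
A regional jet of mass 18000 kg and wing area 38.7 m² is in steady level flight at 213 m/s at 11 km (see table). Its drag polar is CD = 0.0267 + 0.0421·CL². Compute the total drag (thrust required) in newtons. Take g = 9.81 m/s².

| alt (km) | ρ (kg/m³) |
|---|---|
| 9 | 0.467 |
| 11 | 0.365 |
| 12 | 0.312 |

D = 12700 N

At 11 km, from the table: ρ = 0.365 kg/m³.
Weight W = mg = 18000 × 9.81 = 1.7658×10^5 N; in level flight L = W.
q = ½ρv² = ½ × 0.365 × 213² = 8280 Pa.
Required CL = L/(qS) = 1.7658×10^5/(8280·38.7) = 0.5511.
CD = 0.0267 + 0.0421 × 0.5511² = 0.03948.
D = q·S·CD = 8280 × 38.7 × 0.03948 = 12650 N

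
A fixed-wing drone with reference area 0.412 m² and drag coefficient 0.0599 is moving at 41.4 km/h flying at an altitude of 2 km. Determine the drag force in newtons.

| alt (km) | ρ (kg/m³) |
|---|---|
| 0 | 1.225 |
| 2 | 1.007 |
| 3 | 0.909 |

D = 1.64 N

At 2 km, from the table: ρ = 1.007 kg/m³.
Convert speed: v = 41.4 km/h ÷ 3.6 = 11.5 m/s.
Dynamic pressure q = ½ρv² = ½ × 1.007 × 11.5² = 66.59 Pa.
D = q·S·CD = 66.59 × 0.412 × 0.0599 = 1.64 N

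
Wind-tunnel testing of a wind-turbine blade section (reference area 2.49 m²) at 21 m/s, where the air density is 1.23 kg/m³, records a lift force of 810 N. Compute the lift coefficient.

CL = 1.2

From L = ½ρv²S·CL, rearranging gives CL = 2L/(ρv²S).
CL = 2 × 810 / (1.23 × 21² × 2.49) = 1.2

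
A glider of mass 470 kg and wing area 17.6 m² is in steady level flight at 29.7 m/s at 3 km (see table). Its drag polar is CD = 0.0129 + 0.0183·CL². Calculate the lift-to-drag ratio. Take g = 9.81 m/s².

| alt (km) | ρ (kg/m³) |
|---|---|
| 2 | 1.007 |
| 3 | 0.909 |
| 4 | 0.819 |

L/D = 31.5

At 3 km, from the table: ρ = 0.909 kg/m³.
In steady level flight, lift balances weight: W = mg = 470 × 9.81 = 4610.7 N.
q = ½ρv² = ½ × 0.909 × 29.7² = 400.9 Pa.
CL = W/(q·S) = 4610.7 / (400.9 × 17.6) = 0.6534.
CD = 0.0129 + 0.0183 × 0.6534² = 0.02071.
L/D = CL/CD = 0.6534 / 0.02071 = 31.5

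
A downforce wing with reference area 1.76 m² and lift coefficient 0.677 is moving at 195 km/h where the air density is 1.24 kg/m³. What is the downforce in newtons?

Convert speed: v = 195 km/h ÷ 3.6 = 54.17 m/s.
Dynamic pressure q = ½ρv² = ½ × 1.24 × 54.17² = 1819 Pa.
L = q·S·CL = 1819 × 1.76 × 0.677 = 2170 N

L = 2170 N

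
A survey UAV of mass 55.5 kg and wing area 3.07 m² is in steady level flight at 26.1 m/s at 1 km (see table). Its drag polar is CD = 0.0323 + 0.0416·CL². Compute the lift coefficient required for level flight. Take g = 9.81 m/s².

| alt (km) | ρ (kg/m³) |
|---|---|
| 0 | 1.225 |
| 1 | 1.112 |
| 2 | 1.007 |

CL = 0.468

At 1 km, from the table: ρ = 1.112 kg/m³.
Level flight ⇒ L = W = m·g = 55.5 × 9.81 = 544.46 N.
q = ½ρv² = ½ × 1.112 × 26.1² = 378.8 Pa.
CL = 2W/(ρv²S) = 2×544.46/(1.112×26.1²×3.07) = 0.4682.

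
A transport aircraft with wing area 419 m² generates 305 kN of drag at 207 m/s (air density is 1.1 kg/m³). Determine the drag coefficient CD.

CD = 0.0309

From D = ½ρv²S·CD, rearranging gives CD = 2D/(ρv²S).
CD = 2 × 3.05×10^5 / (1.1 × 207² × 419) = 0.0309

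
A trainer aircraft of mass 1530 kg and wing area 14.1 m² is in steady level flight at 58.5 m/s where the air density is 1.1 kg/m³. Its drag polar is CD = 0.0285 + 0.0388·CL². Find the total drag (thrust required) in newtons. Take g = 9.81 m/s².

Weight W = mg = 1530 × 9.81 = 15009 N; in level flight L = W.
q = ½ρv² = ½ × 1.1 × 58.5² = 1882 Pa.
CL = 2W/(ρv²S) = 2×15009/(1.1×58.5²×14.1) = 0.5655.
CD = 0.0285 + 0.0388 × 0.5655² = 0.04091.
D = q·S·CD = 1882 × 14.1 × 0.04091 = 1086 N

D = 1090 N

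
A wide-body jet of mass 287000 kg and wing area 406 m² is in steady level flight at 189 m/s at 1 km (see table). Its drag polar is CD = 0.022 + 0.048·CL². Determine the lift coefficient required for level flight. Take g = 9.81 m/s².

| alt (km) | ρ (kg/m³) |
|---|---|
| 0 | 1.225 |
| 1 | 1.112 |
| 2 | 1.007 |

At 1 km, from the table: ρ = 1.112 kg/m³.
Level flight ⇒ L = W = m·g = 287000 × 9.81 = 2.8155×10^6 N.
q = ½ρv² = ½ × 1.112 × 189² = 19860 Pa.
Required CL = L/(qS) = 2.8155×10^6/(19860·406) = 0.3492.

CL = 0.349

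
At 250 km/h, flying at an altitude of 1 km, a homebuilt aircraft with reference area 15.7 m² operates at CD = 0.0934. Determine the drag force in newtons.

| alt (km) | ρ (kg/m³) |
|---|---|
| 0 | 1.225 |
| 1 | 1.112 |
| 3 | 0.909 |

D = 3930 N

At 1 km, from the table: ρ = 1.112 kg/m³.
Convert speed: v = 250 km/h ÷ 3.6 = 69.44 m/s.
Dynamic pressure q = ½ρv² = ½ × 1.112 × 69.44² = 2681 Pa.
D = q·S·CD = 2681 × 15.7 × 0.0934 = 3930 N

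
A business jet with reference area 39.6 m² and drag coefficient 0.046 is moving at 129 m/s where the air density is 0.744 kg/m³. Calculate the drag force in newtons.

D = 11300 N

D = ½ρv²S·CD = ½ × 0.744 × 129² × 39.6 × 0.046 = 11300 N ≈ 11.3 kN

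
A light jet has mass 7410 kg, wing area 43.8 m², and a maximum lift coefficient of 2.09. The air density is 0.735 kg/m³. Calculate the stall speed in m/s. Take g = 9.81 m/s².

Weight W = mg = 7410 × 9.81 = 72690 N.
From L = ½ρV²S·CL,max = W: V_stall = √(2W/(ρSCL,max)) = √(2·72690/(0.735·43.8·2.09))
V_stall = √2161 = 46.5 m/s

V_stall = 46.5 m/s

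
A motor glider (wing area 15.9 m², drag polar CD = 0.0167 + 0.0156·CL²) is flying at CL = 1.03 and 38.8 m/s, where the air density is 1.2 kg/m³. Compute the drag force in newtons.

D = 478 N

CD = 0.0167 + 0.0156 × 1.03² = 0.03325
D = ½ρv²S·CD = ½ × 1.2 × 38.8² × 15.9 × 0.03325 = 478 N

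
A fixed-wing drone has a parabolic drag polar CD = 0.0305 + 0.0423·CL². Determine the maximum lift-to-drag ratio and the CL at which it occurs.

(L/D)max = 13.9, at CL = 0.849

For CD = CD0 + K·CL², (L/D)max occurs at CL* = √(CD0/K) and equals 1/(2√(K·CD0)).
(L/D)max = 1/(2√(0.0423 × 0.0305)) = 1/(2 × 0.03592) = 13.9
CL* = √(0.0305/0.0423) = 0.849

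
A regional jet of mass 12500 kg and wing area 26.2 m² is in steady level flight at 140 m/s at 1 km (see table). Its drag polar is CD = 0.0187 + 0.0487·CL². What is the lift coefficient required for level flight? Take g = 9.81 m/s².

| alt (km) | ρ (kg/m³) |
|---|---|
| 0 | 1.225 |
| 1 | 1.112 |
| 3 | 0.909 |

CL = 0.429

At 1 km, from the table: ρ = 1.112 kg/m³.
Level flight ⇒ L = W = m·g = 12500 × 9.81 = 1.2262×10^5 N.
q = ½ρv² = ½ × 1.112 × 140² = 10900 Pa.
Required CL = L/(qS) = 1.2262×10^5/(10900·26.2) = 0.4295.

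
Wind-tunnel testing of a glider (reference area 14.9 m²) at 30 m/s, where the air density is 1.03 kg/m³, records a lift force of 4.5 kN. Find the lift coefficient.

From L = ½ρv²S·CL, rearranging gives CL = 2L/(ρv²S).
CL = 2 × 4500 / (1.03 × 30² × 14.9) = 0.652

CL = 0.652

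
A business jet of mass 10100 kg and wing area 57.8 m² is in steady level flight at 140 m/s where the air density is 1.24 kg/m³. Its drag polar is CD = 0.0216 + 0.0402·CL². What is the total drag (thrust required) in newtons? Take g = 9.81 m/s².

Level flight ⇒ L = W = m·g = 10100 × 9.81 = 99081 N.
q = ½ρv² = ½ × 1.24 × 140² = 12150 Pa.
CL = 2W/(ρv²S) = 2×99081/(1.24×140²×57.8) = 0.1411.
CD = 0.0216 + 0.0402 × 0.1411² = 0.0224.
D = q·S·CD = 12150 × 57.8 × 0.0224 = 15730 N

D = 15700 N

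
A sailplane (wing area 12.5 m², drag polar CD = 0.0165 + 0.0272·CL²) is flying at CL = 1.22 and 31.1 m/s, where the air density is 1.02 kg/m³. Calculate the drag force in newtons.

CD = 0.0165 + 0.0272 × 1.22² = 0.05698
D = ½ρv²S·CD = ½ × 1.02 × 31.1² × 12.5 × 0.05698 = 351 N

D = 351 N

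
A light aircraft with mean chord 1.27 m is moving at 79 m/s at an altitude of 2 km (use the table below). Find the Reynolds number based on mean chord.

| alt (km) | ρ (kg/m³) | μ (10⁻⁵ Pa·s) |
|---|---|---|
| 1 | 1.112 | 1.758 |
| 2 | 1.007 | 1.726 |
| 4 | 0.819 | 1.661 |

Re = 5.85×10^6

At 2 km, from the table: ρ = 1.007 kg/m³, μ = 1.726×10⁻⁵ Pa·s.
Re = ρ·v·c/μ = 1.007 × 79 × 1.27 / (1.726×10⁻⁵) = 5.85×10^6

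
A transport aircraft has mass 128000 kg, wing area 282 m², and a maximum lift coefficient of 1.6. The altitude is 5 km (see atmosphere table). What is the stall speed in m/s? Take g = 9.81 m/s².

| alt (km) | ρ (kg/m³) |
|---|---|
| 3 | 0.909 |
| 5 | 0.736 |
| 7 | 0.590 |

V_stall = 87 m/s

At 5 km, from the table: ρ = 0.736 kg/m³.
At stall, lift equals weight: L = W = m·g = 128000 × 9.81 = 1.256×10^6 N.
V_stall = √(2W/(ρ·S·CL,max)) = √(2 × 1.256×10^6 / (0.736 × 282 × 1.6))
V_stall = √7562 = 87 m/s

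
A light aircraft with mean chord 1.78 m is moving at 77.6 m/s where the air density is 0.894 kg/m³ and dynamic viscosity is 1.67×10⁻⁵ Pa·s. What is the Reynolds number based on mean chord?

Re = ρ·v·c/μ = 0.894 × 77.6 × 1.78 / (1.67×10⁻⁵) = 7.39×10^6

Re = 7.39×10^6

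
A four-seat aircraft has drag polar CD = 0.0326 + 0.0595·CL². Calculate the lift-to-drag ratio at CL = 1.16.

L/D = 10.3

CD = 0.0326 + 0.0595 × 1.16² = 0.1127
L/D = CL/CD = 1.16 / 0.1127 = 10.3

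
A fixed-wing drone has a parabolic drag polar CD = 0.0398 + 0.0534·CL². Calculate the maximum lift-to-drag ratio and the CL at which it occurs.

For CD = CD0 + K·CL², (L/D)max occurs at CL* = √(CD0/K) and equals 1/(2√(K·CD0)).
(L/D)max = 1/(2√(0.0534 × 0.0398)) = 1/(2 × 0.0461) = 10.8
CL* = √(0.0398/0.0534) = 0.863

(L/D)max = 10.8, at CL = 0.863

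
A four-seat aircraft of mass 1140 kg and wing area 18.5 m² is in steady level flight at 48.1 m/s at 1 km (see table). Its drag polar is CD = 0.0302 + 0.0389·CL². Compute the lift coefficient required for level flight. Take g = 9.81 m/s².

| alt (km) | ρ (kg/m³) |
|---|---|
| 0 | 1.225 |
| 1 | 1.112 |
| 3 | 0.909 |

At 1 km, from the table: ρ = 1.112 kg/m³.
Weight W = mg = 1140 × 9.81 = 11183 N; in level flight L = W.
q = ½ρv² = ½ × 1.112 × 48.1² = 1286 Pa.
CL = W/(q·S) = 11183 / (1286 × 18.5) = 0.4699.

CL = 0.47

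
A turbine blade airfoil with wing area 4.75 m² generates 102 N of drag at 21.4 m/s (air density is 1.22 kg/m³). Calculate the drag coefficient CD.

From D = ½ρv²S·CD, rearranging gives CD = 2D/(ρv²S).
CD = 2 × 102 / (1.22 × 21.4² × 4.75) = 0.0769

CD = 0.0769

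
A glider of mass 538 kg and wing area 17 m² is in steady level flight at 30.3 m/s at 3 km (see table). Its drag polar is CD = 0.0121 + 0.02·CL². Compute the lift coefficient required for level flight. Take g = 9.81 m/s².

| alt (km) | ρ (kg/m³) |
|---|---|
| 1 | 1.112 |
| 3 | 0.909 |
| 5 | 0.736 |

At 3 km, from the table: ρ = 0.909 kg/m³.
Level flight ⇒ L = W = m·g = 538 × 9.81 = 5277.8 N.
q = ½ρv² = ½ × 0.909 × 30.3² = 417.3 Pa.
CL = W/(q·S) = 5277.8 / (417.3 × 17) = 0.744.

CL = 0.744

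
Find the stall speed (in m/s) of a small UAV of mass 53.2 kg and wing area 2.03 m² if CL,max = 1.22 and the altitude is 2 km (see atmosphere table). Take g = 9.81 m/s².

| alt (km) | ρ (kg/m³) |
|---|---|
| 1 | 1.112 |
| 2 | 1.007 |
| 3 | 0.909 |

V_stall = 20.5 m/s

At 2 km, from the table: ρ = 1.007 kg/m³.
Weight W = mg = 53.2 × 9.81 = 521.9 N.
V_stall = √(2W/(ρ·S·CL,max)) = √(2 × 521.9 / (1.007 × 2.03 × 1.22))
V_stall = √418.5 = 20.5 m/s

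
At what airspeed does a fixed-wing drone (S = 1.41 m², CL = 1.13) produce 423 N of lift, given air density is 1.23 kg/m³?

L = ½ρv²S·CL ⇒ v = √(2L/(ρ·S·CL))
v = √(2 × 423 / (1.23 × 1.41 × 1.13)) = √431.7 = 20.8 m/s

v = 20.8 m/s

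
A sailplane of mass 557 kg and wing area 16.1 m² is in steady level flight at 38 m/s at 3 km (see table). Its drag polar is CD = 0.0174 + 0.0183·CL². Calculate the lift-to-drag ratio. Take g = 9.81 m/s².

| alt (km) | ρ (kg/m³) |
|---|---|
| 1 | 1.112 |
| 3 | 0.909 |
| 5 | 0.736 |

At 3 km, from the table: ρ = 0.909 kg/m³.
Weight W = mg = 557 × 9.81 = 5464.2 N; in level flight L = W.
q = ½ρv² = ½ × 0.909 × 38² = 656.3 Pa.
CL = W/(q·S) = 5464.2 / (656.3 × 16.1) = 0.5171.
CD = 0.0174 + 0.0183 × 0.5171² = 0.02229.
L/D = CL/CD = 0.5171 / 0.02229 = 23.2

L/D = 23.2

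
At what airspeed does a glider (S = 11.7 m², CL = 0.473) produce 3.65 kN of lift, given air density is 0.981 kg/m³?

L = ½ρv²S·CL ⇒ v = √(2L/(ρ·S·CL))
v = √(2 × 3650 / (0.981 × 11.7 × 0.473)) = √1345 = 36.7 m/s

v = 36.7 m/s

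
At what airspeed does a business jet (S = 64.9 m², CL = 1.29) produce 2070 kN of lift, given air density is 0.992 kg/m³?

L = ½ρv²S·CL ⇒ v = √(2L/(ρ·S·CL))
v = √(2 × 2.07×10^6 / (0.992 × 64.9 × 1.29)) = √49850 = 223 m/s

v = 223 m/s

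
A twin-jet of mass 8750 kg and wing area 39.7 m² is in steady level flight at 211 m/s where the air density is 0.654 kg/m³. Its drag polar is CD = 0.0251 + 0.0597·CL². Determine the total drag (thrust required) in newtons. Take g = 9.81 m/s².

Weight W = mg = 8750 × 9.81 = 85838 N; in level flight L = W.
q = ½ρv² = ½ × 0.654 × 211² = 14560 Pa.
CL = 2W/(ρv²S) = 2×85838/(0.654×211²×39.7) = 0.1485.
CD = 0.0251 + 0.0597 × 0.1485² = 0.02642.
D = q·S·CD = 14560 × 39.7 × 0.02642 = 15270 N

D = 15300 N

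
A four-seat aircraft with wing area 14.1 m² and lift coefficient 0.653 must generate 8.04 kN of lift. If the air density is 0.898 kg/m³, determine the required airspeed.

v = 44.1 m/s

L = ½ρv²S·CL ⇒ v = √(2L/(ρ·S·CL))
v = √(2 × 8040 / (0.898 × 14.1 × 0.653)) = √1945 = 44.1 m/s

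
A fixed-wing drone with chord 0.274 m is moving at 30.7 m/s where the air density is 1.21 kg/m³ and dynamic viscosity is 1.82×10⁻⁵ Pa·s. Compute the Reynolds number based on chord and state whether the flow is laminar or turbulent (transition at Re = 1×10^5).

Re = ρ·v·c/μ = 1.21 × 30.7 × 0.274 / (1.82×10⁻⁵) = 5.59×10^5
Since 5.59×10^5 > 1×10^5, the flow is turbulent.

Re = 5.59×10^5 (turbulent)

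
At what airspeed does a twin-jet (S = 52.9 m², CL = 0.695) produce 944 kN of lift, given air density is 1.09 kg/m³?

v = 217 m/s

L = ½ρv²S·CL ⇒ v = √(2L/(ρ·S·CL))
v = √(2 × 9.44×10^5 / (1.09 × 52.9 × 0.695)) = √47110 = 217 m/s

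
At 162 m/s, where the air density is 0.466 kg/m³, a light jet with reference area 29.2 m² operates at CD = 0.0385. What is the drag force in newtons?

D = 6870 N

D = ½ρv²S·CD = ½ × 0.466 × 162² × 29.2 × 0.0385 = 6870 N ≈ 6.87 kN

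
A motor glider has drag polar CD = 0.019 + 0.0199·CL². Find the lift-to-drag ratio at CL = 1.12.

L/D = 25.5

CD = 0.019 + 0.0199 × 1.12² = 0.04396
L/D = CL/CD = 1.12 / 0.04396 = 25.5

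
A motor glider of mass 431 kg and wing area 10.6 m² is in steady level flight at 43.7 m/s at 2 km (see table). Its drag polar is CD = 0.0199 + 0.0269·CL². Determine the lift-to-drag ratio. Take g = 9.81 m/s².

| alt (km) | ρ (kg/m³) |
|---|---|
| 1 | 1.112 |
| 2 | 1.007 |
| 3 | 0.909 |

At 2 km, from the table: ρ = 1.007 kg/m³.
In steady level flight, lift balances weight: W = mg = 431 × 9.81 = 4228.1 N.
q = ½ρv² = ½ × 1.007 × 43.7² = 961.5 Pa.
Required CL = L/(qS) = 4228.1/(961.5·10.6) = 0.4148.
CD = 0.0199 + 0.0269 × 0.4148² = 0.02453.
L/D = CL/CD = 0.4148 / 0.02453 = 16.9

L/D = 16.9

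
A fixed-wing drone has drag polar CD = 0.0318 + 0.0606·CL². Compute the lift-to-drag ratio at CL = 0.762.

CD = 0.0318 + 0.0606 × 0.762² = 0.06699
L/D = CL/CD = 0.762 / 0.06699 = 11.4

L/D = 11.4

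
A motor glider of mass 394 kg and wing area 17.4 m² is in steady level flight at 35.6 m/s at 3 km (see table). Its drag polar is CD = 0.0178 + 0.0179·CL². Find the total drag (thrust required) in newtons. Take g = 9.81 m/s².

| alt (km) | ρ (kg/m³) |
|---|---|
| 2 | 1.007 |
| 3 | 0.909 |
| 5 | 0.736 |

At 3 km, from the table: ρ = 0.909 kg/m³.
Weight W = mg = 394 × 9.81 = 3865.1 N; in level flight L = W.
q = ½ρv² = ½ × 0.909 × 35.6² = 576 Pa.
CL = 2W/(ρv²S) = 2×3865.1/(0.909×35.6²×17.4) = 0.3856.
CD = 0.0178 + 0.0179 × 0.3856² = 0.02046.
D = q·S·CD = 576 × 17.4 × 0.02046 = 205.1 N

D = 205 N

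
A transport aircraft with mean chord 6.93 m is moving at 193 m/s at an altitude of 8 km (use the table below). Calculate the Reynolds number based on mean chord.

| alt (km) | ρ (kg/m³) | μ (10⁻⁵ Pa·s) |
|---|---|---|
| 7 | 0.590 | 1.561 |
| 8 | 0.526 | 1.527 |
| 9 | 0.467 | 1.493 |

At 8 km, from the table: ρ = 0.526 kg/m³, μ = 1.527×10⁻⁵ Pa·s.
Re = ρ·v·c/μ = 0.526 × 193 × 6.93 / (1.527×10⁻⁵) = 4.61×10^7

Re = 4.61×10^7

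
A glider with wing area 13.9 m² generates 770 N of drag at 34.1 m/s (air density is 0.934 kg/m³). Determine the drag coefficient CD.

From D = ½ρv²S·CD, rearranging gives CD = 2D/(ρv²S).
CD = 2 × 770 / (0.934 × 34.1² × 13.9) = 0.102

CD = 0.102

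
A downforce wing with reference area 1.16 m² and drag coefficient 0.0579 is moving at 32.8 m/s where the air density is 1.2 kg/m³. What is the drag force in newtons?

D = ½ρv²S·CD = ½ × 1.2 × 32.8² × 1.16 × 0.0579 = 43.4 N

D = 43.4 N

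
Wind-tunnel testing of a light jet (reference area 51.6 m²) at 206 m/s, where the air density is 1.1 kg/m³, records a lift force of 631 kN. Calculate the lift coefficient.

From L = ½ρv²S·CL, rearranging gives CL = 2L/(ρv²S).
CL = 2 × 6.31×10^5 / (1.1 × 206² × 51.6) = 0.524

CL = 0.524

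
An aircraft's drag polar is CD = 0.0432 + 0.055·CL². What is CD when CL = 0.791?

CD = 0.0776

CD = 0.0432 + 0.055 × 0.791² = 0.0432 + 0.03441 = 0.0776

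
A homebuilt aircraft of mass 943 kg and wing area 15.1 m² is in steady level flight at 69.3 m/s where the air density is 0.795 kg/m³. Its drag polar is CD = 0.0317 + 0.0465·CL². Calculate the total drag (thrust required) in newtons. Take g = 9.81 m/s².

D = 1050 N

Weight W = mg = 943 × 9.81 = 9250.8 N; in level flight L = W.
Dynamic pressure q = 0.5 × 0.795 × 69.3² = 1909 Pa.
CL = W/(q·S) = 9250.8 / (1909 × 15.1) = 0.3209.
CD = 0.0317 + 0.0465 × 0.3209² = 0.03649.
D = q·S·CD = 1909 × 15.1 × 0.03649 = 1052 N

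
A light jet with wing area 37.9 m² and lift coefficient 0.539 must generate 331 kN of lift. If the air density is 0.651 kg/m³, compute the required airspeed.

L = ½ρv²S·CL ⇒ v = √(2L/(ρ·S·CL))
v = √(2 × 3.31×10^5 / (0.651 × 37.9 × 0.539)) = √49780 = 223 m/s

v = 223 m/s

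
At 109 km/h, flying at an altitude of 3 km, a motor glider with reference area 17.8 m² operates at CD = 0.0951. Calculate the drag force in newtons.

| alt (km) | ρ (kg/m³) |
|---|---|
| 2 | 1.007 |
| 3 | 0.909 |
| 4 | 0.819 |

D = 705 N

At 3 km, from the table: ρ = 0.909 kg/m³.
Convert speed: v = 109 km/h ÷ 3.6 = 30.28 m/s.
D = ½ρv²S·CD = ½ × 0.909 × 30.28² × 17.8 × 0.0951 = 705 N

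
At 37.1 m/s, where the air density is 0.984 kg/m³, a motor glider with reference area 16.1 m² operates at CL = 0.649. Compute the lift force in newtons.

L = 7080 N

L = ½ρv²S·CL = ½ × 0.984 × 37.1² × 16.1 × 0.649 = 7080 N ≈ 7.08 kN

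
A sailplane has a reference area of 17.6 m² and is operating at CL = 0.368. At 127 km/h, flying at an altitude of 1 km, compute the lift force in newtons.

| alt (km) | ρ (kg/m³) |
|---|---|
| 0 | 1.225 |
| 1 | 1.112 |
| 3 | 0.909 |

At 1 km, from the table: ρ = 1.112 kg/m³.
Convert speed: v = 127 km/h ÷ 3.6 = 35.28 m/s.
L = ½ρv²S·CL = ½ × 1.112 × 35.28² × 17.6 × 0.368 = 4480 N

L = 4480 N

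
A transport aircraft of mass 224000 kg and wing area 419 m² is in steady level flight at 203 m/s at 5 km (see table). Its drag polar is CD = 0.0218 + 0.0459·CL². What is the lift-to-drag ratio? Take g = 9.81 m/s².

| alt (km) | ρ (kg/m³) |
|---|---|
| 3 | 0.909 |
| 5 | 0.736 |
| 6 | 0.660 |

L/D = 12.7

At 5 km, from the table: ρ = 0.736 kg/m³.
Weight W = mg = 224000 × 9.81 = 2.1974×10^6 N; in level flight L = W.
q = ½ρv² = ½ × 0.736 × 203² = 15160 Pa.
Required CL = L/(qS) = 2.1974×10^6/(15160·419) = 0.3458.
CD = 0.0218 + 0.0459 × 0.3458² = 0.02729.
L/D = CL/CD = 0.3458 / 0.02729 = 12.7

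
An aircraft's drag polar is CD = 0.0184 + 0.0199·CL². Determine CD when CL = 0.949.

CD = 0.0363

CD = 0.0184 + 0.0199 × 0.949² = 0.0184 + 0.01792 = 0.0363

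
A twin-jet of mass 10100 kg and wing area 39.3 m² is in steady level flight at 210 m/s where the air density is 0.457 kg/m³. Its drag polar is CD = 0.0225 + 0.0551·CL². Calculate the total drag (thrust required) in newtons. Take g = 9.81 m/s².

In steady level flight, lift balances weight: W = mg = 10100 × 9.81 = 99081 N.
q = ½ρv² = ½ × 0.457 × 210² = 10080 Pa.
CL = W/(q·S) = 99081 / (10080 × 39.3) = 0.2502.
CD = 0.0225 + 0.0551 × 0.2502² = 0.02595.
D = q·S·CD = 10080 × 39.3 × 0.02595 = 10280 N

D = 10300 N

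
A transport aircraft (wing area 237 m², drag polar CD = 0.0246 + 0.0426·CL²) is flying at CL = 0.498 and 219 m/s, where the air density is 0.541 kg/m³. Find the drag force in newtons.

CD = 0.0246 + 0.0426 × 0.498² = 0.03516
D = ½ρv²S·CD = ½ × 0.541 × 219² × 237 × 0.03516 = 1.08×10^5 N

D = 1.08×10^5 N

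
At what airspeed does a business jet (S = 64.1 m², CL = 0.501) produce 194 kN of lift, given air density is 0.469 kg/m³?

L = ½ρv²S·CL ⇒ v = √(2L/(ρ·S·CL))
v = √(2 × 1.94×10^5 / (0.469 × 64.1 × 0.501)) = √25760 = 161 m/s

v = 161 m/s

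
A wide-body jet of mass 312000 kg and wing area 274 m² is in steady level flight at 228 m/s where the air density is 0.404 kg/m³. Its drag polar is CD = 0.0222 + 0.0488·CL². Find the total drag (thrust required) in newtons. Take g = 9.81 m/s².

Weight W = mg = 312000 × 9.81 = 3.0607×10^6 N; in level flight L = W.
Dynamic pressure q = 0.5 × 0.404 × 228² = 10500 Pa.
CL = W/(q·S) = 3.0607×10^6 / (10500 × 274) = 1.064.
CD = 0.0222 + 0.0488 × 1.064² = 0.07742.
D = q·S·CD = 10500 × 274 × 0.07742 = 2.228×10^5 N

D = 2.23×10^5 N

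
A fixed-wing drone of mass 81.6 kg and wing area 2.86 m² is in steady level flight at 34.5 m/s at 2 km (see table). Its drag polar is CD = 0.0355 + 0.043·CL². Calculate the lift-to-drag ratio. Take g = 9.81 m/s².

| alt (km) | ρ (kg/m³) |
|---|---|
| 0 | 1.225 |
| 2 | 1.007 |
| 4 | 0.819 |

At 2 km, from the table: ρ = 1.007 kg/m³.
In steady level flight, lift balances weight: W = mg = 81.6 × 9.81 = 800.5 N.
Dynamic pressure q = 0.5 × 1.007 × 34.5² = 599.3 Pa.
CL = W/(q·S) = 800.5 / (599.3 × 2.86) = 0.467.
CD = 0.0355 + 0.043 × 0.467² = 0.04488.
L/D = CL/CD = 0.467 / 0.04488 = 10.4

L/D = 10.4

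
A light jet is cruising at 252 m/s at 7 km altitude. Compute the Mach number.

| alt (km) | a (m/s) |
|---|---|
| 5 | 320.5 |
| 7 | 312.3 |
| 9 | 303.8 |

At 7 km, from the table: a = 312.3 m/s.
M = v/a = 252 / 312.3 = 0.807

M = 0.807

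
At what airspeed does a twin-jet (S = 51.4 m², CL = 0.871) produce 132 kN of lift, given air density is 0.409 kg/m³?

L = ½ρv²S·CL ⇒ v = √(2L/(ρ·S·CL))
v = √(2 × 1.32×10^5 / (0.409 × 51.4 × 0.871)) = √14420 = 120 m/s

v = 120 m/s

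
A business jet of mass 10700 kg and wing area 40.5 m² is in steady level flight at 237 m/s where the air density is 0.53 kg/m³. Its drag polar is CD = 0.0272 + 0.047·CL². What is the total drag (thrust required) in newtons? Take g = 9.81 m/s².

D = 17300 N

Weight W = mg = 10700 × 9.81 = 1.0497×10^5 N; in level flight L = W.
q = ½ρv² = ½ × 0.53 × 237² = 14880 Pa.
CL = 2W/(ρv²S) = 2×1.0497×10^5/(0.53×237²×40.5) = 0.1741.
CD = 0.0272 + 0.047 × 0.1741² = 0.02862.
D = q·S·CD = 14880 × 40.5 × 0.02862 = 17260 N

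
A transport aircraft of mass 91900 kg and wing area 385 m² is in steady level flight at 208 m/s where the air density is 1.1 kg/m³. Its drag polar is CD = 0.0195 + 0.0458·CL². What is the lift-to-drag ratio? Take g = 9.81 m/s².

L/D = 4.93

In steady level flight, lift balances weight: W = mg = 91900 × 9.81 = 9.0154×10^5 N.
Dynamic pressure q = 0.5 × 1.1 × 208² = 23800 Pa.
CL = 2W/(ρv²S) = 2×9.0154×10^5/(1.1×208²×385) = 0.09841.
CD = 0.0195 + 0.0458 × 0.09841² = 0.01994.
L/D = CL/CD = 0.09841 / 0.01994 = 4.93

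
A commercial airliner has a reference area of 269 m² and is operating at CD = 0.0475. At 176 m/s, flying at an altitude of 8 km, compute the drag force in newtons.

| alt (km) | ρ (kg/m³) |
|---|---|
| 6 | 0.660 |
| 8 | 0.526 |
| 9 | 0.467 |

At 8 km, from the table: ρ = 0.526 kg/m³.
Dynamic pressure q = ½ρv² = ½ × 0.526 × 176² = 8147 Pa.
D = q·S·CD = 8147 × 269 × 0.0475 = 1.04×10^5 N ≈ 104 kN

D = 1.04×10^5 N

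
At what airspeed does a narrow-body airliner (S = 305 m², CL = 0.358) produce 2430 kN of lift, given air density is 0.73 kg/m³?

v = 247 m/s

L = ½ρv²S·CL ⇒ v = √(2L/(ρ·S·CL))
v = √(2 × 2.43×10^6 / (0.73 × 305 × 0.358)) = √60970 = 247 m/s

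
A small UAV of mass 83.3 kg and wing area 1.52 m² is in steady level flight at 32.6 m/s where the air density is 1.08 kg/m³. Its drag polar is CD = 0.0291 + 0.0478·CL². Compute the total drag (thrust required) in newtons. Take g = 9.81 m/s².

In steady level flight, lift balances weight: W = mg = 83.3 × 9.81 = 817.17 N.
q = ½ρv² = ½ × 1.08 × 32.6² = 573.9 Pa.
Required CL = L/(qS) = 817.17/(573.9·1.52) = 0.9368.
CD = 0.0291 + 0.0478 × 0.9368² = 0.07105.
D = q·S·CD = 573.9 × 1.52 × 0.07105 = 61.98 N

D = 62 N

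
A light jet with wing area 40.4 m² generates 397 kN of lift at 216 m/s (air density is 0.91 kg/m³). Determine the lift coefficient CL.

From L = ½ρv²S·CL, rearranging gives CL = 2L/(ρv²S).
CL = 2 × 3.97×10^5 / (0.91 × 216² × 40.4) = 0.463

CL = 0.463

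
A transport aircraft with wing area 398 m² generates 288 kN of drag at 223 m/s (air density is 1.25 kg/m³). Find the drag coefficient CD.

CD = 0.0233

From D = ½ρv²S·CD, rearranging gives CD = 2D/(ρv²S).
CD = 2 × 2.88×10^5 / (1.25 × 223² × 398) = 0.0233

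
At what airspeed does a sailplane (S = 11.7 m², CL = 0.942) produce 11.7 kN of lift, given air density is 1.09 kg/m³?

L = ½ρv²S·CL ⇒ v = √(2L/(ρ·S·CL))
v = √(2 × 11700 / (1.09 × 11.7 × 0.942)) = √1948 = 44.1 m/s

v = 44.1 m/s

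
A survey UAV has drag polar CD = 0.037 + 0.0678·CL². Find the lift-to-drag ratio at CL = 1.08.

CD = 0.037 + 0.0678 × 1.08² = 0.1161
L/D = CL/CD = 1.08 / 0.1161 = 9.3

L/D = 9.3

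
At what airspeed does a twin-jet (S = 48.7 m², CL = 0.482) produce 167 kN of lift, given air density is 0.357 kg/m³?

v = 200 m/s

L = ½ρv²S·CL ⇒ v = √(2L/(ρ·S·CL))
v = √(2 × 1.67×10^5 / (0.357 × 48.7 × 0.482)) = √39860 = 200 m/s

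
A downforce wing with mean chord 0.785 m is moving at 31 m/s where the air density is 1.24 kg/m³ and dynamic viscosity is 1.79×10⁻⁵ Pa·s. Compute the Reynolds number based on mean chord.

Re = ρ·v·c/μ = 1.24 × 31 × 0.785 / (1.79×10⁻⁵) = 1.69×10^6

Re = 1.69×10^6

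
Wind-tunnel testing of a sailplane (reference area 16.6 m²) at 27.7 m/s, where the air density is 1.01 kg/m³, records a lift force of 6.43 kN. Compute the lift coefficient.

From L = ½ρv²S·CL, rearranging gives CL = 2L/(ρv²S).
CL = 2 × 6430 / (1.01 × 27.7² × 16.6) = 1

CL = 1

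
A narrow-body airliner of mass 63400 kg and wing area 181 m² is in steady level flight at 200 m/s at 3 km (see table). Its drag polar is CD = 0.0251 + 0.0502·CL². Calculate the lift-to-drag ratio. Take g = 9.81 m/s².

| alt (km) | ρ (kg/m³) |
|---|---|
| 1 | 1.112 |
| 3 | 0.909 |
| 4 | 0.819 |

At 3 km, from the table: ρ = 0.909 kg/m³.
In steady level flight, lift balances weight: W = mg = 63400 × 9.81 = 6.2195×10^5 N.
q = ½ρv² = ½ × 0.909 × 200² = 18180 Pa.
CL = W/(q·S) = 6.2195×10^5 / (18180 × 181) = 0.189.
CD = 0.0251 + 0.0502 × 0.189² = 0.02689.
L/D = CL/CD = 0.189 / 0.02689 = 7.03

L/D = 7.03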